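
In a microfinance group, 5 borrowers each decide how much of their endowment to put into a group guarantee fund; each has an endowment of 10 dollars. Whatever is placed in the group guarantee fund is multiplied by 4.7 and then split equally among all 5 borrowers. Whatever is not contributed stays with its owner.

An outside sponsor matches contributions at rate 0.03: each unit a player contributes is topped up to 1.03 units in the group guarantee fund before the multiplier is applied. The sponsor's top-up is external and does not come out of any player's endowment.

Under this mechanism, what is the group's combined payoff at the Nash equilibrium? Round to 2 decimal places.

With the mechanism, a contributed unit returns 4.7 × 1.03 / 5 = 0.9682 per unit of net cost — still below 1 — so contributing 0 remains dominant for every player.
At the Nash equilibrium no one contributes; group total payoff = 5 × 10 = 50.

50.00 dollars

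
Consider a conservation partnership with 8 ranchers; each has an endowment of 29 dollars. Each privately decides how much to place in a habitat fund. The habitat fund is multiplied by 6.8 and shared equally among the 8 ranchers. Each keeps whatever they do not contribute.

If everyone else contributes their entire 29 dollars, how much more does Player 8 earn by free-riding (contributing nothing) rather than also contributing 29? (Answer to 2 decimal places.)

Switching from a contribution of 29 to 0 lets Player 8 keep an extra 29 dollars, but lowers the habitat fund by 29, which costs Player 8 their own share of that drop: 6.8/8 × 29 = 24.65.
Net gain = 29 − 24.65 = 4.35. The private return per contributed unit (0.8500) is below 1, so free-riding is indeed the best response regardless of what the others do.

4.35 dollars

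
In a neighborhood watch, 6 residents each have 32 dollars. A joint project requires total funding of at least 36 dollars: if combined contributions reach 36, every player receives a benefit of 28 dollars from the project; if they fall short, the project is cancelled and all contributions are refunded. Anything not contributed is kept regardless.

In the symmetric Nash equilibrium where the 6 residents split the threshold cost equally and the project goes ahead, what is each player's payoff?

54 dollars

Equal share of the threshold: 36/6 = 6.
At this profile no one gains by cutting their contribution: any cut drops the total below 36, the project is cancelled, contributions are refunded, and the deviator ends with 32, which is less than 32 − 6 + 28 = 54. Contributing more than 6 just wastes the excess. So contributing exactly 6 is a best response.
Each player's payoff: 32 − 6 + 28 = 54.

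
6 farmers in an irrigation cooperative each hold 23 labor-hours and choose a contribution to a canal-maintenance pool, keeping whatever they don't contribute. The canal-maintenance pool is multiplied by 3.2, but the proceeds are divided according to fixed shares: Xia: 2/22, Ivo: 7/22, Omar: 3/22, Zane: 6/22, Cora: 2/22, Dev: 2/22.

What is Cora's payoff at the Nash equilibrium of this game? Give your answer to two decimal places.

Player j's private return per contributed unit is 3.2 × (j's share). Contributing is weakly dominant for j when that share is at least 1/3.2 = 0.3125, and contributing 0 is dominant otherwise.
The only share above 0.3125 is Ivo's 7/22, contributing 23; the remaining 5 contribute 0. Total contributed: 23.
Cora keeps 23 and receives 3.2 × 23 × 2/22 = 6.69 from the canal-maintenance pool, for a payoff of 29.69.

29.69 labor-hours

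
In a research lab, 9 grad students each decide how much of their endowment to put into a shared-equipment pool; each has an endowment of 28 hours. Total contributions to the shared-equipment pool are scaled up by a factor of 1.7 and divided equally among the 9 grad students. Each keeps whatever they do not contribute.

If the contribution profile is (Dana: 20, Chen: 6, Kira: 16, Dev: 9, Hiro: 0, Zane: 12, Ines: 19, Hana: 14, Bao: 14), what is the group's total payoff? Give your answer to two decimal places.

Total contributed: 20 + 6 + 16 + 9 + 0 + 12 + 19 + 14 + 14 = 110; total kept: 9 × 28 − 110 = 142.
The shared-equipment pool pays out 1.7 × 110 = 187.00 in aggregate.
Group total = 142 + 187.00 = 329.00.

329.00 hours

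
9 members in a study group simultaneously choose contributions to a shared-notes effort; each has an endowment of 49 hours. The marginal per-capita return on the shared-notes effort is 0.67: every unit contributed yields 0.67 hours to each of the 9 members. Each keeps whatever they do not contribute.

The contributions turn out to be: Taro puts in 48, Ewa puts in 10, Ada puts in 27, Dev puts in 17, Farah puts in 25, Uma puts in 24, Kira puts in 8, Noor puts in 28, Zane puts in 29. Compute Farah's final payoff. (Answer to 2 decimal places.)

168.72 hours

Total contributed: 48 + 10 + 27 + 17 + 25 + 24 + 8 + 28 + 29 = 216.
Each receives 0.67 × 216 = 144.72 from the shared-notes effort.
Farah keeps 49 − 25 = 24, so Farah's payoff is 24 + 144.72 = 168.72.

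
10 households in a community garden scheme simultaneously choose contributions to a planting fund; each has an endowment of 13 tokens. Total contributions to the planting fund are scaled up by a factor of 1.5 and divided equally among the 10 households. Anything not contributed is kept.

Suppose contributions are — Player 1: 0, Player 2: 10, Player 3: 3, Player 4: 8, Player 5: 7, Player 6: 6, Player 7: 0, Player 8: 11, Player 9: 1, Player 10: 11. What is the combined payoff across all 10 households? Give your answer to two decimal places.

Total contributed: 0 + 10 + 3 + 8 + 7 + 6 + 0 + 11 + 1 + 11 = 57; total kept: 10 × 13 − 57 = 73.
The planting fund pays out 1.5 × 57 = 85.50 in aggregate.
Group total = 73 + 85.50 = 158.50.

158.50 tokens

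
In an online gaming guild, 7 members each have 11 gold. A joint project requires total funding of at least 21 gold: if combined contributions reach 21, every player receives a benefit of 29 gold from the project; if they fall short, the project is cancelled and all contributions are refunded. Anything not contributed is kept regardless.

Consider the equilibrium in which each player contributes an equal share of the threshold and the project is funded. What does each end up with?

37 gold

Equal share of the threshold: 21/7 = 3.
At this profile no one gains by cutting their contribution: any cut drops the total below 21, the project is cancelled, contributions are refunded, and the deviator ends with 11, which is less than 11 − 3 + 29 = 37. Contributing more than 3 just wastes the excess. So contributing exactly 3 is a best response.
Each player's payoff: 11 − 3 + 29 = 37.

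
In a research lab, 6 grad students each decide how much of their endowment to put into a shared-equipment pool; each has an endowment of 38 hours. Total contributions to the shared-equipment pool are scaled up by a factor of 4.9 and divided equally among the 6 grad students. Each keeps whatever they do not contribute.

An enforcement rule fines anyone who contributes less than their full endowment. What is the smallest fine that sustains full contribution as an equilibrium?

6.97 hours

Given the others contribute fully, the best deviation is to contribute 0 (any partial contribution still incurs the fine and gives up units whose private return 0.8167 is below 1).
Deviating from 38 to 0 saves 38 hours but forfeits the deviator's share of the drop in the shared-equipment pool: 4.9/6 × 38 = 31.03.
So the deviation gain is 38 − 31.03 = 6.97, and the fine must be at least 6.97 hours to wipe it out.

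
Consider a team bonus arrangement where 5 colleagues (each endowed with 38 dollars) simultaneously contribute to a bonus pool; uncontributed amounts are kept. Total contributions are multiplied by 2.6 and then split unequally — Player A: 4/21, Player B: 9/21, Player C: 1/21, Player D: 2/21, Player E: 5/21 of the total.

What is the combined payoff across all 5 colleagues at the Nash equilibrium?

A player with share s gets back 2.6·s per unit contributed, so full contribution is dominant for anyone with s > 1/2.6 = 0.3846 and zero contribution is dominant for anyone below.
Player B alone (share 9/21) is above the threshold, contributing 38; the remaining 4 contribute 0. Total contributed: 38.
The bonus pool pays out 2.6 × 38 = 98.80 in total (split across the unequal shares, but the aggregate is all that matters for the group sum).
The 4 free-riders keep 38 each, adding 152. Group total = 152 + 98.80 = 250.80.

250.80 dollars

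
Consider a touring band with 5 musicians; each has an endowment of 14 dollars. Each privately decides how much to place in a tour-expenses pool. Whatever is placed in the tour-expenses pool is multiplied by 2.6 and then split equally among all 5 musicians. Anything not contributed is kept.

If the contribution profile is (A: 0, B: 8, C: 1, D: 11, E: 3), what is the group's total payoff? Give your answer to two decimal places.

106.80 dollars

Total contributed: 0 + 8 + 1 + 11 + 3 = 23; total kept: 5 × 14 − 23 = 47.
The tour-expenses pool pays out 2.6 × 23 = 59.80 in aggregate.
Group total = 47 + 59.80 = 106.80.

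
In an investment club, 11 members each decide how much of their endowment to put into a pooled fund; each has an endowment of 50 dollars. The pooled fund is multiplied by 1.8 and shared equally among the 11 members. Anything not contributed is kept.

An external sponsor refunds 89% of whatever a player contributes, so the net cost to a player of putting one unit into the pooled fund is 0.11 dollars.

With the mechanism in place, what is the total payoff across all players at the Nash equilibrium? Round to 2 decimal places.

1479.50 dollars

Under the mechanism each unit contributed yields (1.8/11) / 0.11 = 1.4876 back to its contributor per unit of net cost, which exceeds 1, making full contribution the dominant choice for everyone.
At the Nash equilibrium everyone contributes 50. Group total payoff = 11 × (50 × 0.89 + 1.8 × 50) = 1479.50.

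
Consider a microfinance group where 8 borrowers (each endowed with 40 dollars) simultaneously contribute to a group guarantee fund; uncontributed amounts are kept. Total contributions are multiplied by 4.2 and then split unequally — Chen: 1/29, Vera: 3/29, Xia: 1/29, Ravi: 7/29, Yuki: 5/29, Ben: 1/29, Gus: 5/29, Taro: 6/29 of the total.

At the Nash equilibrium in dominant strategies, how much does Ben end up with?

45.79 dollars

Each unit j contributes comes back to j as 4.2 × (j's share), so j prefers to contribute only if that share exceeds 1/4.2 = 0.2381; otherwise keeping the unit dominates.
Only Ravi (7/29) clears that bar, contributing 40; the remaining 7 contribute 0. Total contributed: 40.
Ben keeps 40 and receives 4.2 × 40 × 1/29 = 5.79 from the group guarantee fund, for a payoff of 45.79.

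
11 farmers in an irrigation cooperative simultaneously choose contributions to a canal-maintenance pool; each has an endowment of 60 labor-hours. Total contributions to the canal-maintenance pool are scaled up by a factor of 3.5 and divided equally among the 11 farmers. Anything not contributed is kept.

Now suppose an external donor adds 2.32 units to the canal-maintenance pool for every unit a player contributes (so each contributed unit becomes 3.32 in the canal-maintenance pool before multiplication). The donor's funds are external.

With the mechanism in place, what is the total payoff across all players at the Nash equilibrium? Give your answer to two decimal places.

7669.20 labor-hours

The effective private return per unit is now 3.5 × 3.32 / 11 = 1.0564 > 1, so every player's dominant strategy flips to full contribution.
So the Nash equilibrium is full contribution by all 11; the group earns 3.5 × 3.32 × 660 = 7669.20.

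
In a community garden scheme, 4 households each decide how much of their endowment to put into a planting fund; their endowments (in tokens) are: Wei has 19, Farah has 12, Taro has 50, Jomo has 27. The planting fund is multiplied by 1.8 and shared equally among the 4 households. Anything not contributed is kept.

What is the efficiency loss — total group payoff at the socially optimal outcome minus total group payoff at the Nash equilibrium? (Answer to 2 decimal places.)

86.40 tokens

The private return per contributed unit is 1.8/4 = 0.4500 < 1 for every player regardless of endowment, so the Nash equilibrium is zero contribution and the group total is Σ E_j = 19 + 12 + 50 + 27 = 108.
Each contributed unit returns 1.800 to the group, so the social optimum is full contribution by everyone: group total = 1.800 × 108 = 194.40.
Efficiency loss = (1.800 − 1) × 108 = 86.40.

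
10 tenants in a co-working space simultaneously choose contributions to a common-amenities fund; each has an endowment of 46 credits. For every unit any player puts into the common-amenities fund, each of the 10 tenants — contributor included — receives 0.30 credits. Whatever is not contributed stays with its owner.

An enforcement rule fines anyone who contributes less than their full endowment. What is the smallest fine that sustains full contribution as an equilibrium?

32.20 credits

Given the others contribute fully, the best deviation is to contribute 0 (any partial contribution still incurs the fine and gives up units whose private return 0.30 is below 1).
Deviating from 46 to 0 saves 46 credits but forfeits the deviator's share of the drop in the common-amenities fund: 0.30 × 46 = 13.80.
So the deviation gain is 46 − 13.80 = 32.20, and the fine must be at least 32.20 credits to wipe it out.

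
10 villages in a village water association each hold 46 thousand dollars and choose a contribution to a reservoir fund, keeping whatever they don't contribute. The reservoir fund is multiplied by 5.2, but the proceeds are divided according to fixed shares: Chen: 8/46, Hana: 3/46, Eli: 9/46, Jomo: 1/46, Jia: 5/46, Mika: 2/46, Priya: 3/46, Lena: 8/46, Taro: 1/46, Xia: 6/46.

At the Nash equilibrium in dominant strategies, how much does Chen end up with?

87.60 thousand dollars

A player with share s gets back 5.2·s per unit contributed, so full contribution is dominant for anyone with s > 1/5.2 = 0.1923 and zero contribution is dominant for anyone below.
The only share above 0.1923 is Eli's 9/46, contributing 46; the remaining 9 contribute 0. Total contributed: 46.
Chen keeps 46 and receives 5.2 × 46 × 8/46 = 41.60 from the reservoir fund, for a payoff of 87.60.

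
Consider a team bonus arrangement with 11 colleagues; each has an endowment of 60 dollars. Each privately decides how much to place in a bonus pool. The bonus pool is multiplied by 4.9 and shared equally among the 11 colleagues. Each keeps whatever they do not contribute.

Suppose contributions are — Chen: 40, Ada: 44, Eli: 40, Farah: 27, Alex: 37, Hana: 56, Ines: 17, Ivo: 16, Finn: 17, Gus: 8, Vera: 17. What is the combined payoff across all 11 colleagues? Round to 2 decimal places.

Total contributed: 40 + 44 + 40 + 27 + 37 + 56 + 17 + 16 + 17 + 8 + 17 = 319; total kept: 11 × 60 − 319 = 341.
The bonus pool pays out 4.9 × 319 = 1563.10 in aggregate.
Group total = 341 + 1563.10 = 1904.10.

1904.10 dollars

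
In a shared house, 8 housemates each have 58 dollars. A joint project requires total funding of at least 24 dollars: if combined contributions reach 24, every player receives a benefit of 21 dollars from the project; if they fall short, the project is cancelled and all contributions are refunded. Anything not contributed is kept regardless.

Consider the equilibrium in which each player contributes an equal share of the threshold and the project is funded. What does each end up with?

76 dollars

Equal share of the threshold: 24/8 = 3.
At this profile no one gains by cutting their contribution: any cut drops the total below 24, the project is cancelled, contributions are refunded, and the deviator ends with 58, which is less than 58 − 3 + 21 = 76. Contributing more than 3 just wastes the excess. So contributing exactly 3 is a best response.
Each player's payoff: 58 − 3 + 21 = 76.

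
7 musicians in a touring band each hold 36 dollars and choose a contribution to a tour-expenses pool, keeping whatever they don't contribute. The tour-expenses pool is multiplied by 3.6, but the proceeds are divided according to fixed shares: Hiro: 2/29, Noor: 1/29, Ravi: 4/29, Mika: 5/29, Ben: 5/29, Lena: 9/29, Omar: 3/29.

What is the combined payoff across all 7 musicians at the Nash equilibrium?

345.60 dollars

A player with share s gets back 3.6·s per unit contributed, so full contribution is dominant for anyone with s > 1/3.6 = 0.2778 and zero contribution is dominant for anyone below.
The only share above 0.2778 is Lena's 9/29, contributing 36; the remaining 6 contribute 0. Total contributed: 36.
The tour-expenses pool pays out 3.6 × 36 = 129.60 in total (split across the unequal shares, but the aggregate is all that matters for the group sum).
The 6 free-riders keep 36 each, adding 216. Group total = 216 + 129.60 = 345.60.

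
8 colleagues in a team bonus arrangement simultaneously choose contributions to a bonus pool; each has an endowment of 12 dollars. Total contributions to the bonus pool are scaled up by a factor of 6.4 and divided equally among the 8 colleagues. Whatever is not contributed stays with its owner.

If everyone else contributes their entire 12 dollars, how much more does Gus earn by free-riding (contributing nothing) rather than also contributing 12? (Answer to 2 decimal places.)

2.40 dollars

Switching from a contribution of 12 to 0 lets Gus keep an extra 12 dollars, but lowers the bonus pool by 12, which costs Gus their own share of that drop: 6.4/8 × 12 = 9.60.
Net gain = 12 − 9.60 = 2.40. The private return per contributed unit (0.8000) is below 1, so free-riding is indeed the best response regardless of what the others do.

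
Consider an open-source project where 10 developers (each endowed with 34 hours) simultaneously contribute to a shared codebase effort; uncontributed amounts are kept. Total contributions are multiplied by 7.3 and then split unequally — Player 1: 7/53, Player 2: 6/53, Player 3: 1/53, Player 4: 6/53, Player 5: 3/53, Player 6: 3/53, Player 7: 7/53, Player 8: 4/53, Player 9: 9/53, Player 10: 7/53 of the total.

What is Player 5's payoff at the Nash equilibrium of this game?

Player j's private return per contributed unit is 7.3 × (j's share). Contributing is weakly dominant for j when that share is at least 1/7.3 = 0.1370, and contributing 0 is dominant otherwise.
Player 9 alone (share 9/53) is above the threshold, contributing 34; the remaining 9 contribute 0. Total contributed: 34.
Player 5 keeps 34 and receives 7.3 × 34 × 3/53 = 14.05 from the shared codebase effort, for a payoff of 48.05.

48.05 hours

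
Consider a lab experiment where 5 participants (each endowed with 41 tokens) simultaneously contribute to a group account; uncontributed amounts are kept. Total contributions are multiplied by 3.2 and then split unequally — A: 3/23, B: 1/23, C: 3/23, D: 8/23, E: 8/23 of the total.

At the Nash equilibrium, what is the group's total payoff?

385.40 tokens

A player with share s gets back 3.2·s per unit contributed, so full contribution is dominant for anyone with s > 1/3.2 = 0.3125 and zero contribution is dominant for anyone below.
D and E are above the threshold, contributing 41 each; the remaining 3 contribute 0. Total contributed: 82.
The group account pays out 3.2 × 82 = 262.40 in total (split across the unequal shares, but the aggregate is all that matters for the group sum).
The 3 free-riders keep 41 each, adding 123. Group total = 123 + 262.40 = 385.40.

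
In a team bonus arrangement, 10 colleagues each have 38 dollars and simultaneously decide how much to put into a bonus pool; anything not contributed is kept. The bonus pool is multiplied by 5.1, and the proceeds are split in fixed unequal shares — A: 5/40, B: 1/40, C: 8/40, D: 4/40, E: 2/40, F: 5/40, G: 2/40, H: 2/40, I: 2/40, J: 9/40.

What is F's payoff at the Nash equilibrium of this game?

86.45 dollars

For player j, contributing a unit is worthwhile iff 5.1 × (j's share) ≥ 1, i.e. iff j's share is at least 0.1961.
C and J are above the threshold, contributing 38 each; the remaining 8 contribute 0. Total contributed: 76.
F keeps 38 and receives 5.1 × 76 × 5/40 = 48.45 from the bonus pool, for a payoff of 86.45.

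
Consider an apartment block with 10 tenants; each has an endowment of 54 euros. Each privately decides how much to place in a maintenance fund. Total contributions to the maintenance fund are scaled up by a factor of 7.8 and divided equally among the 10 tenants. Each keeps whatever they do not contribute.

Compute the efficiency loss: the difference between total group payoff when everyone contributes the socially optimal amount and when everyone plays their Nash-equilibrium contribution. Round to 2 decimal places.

3672.00 euros

Each contributed unit returns 7.8/10 = 0.7800 to its contributor — below 1 — so contributing 0 is dominant for every player. At the Nash equilibrium everyone keeps their 54, and the group total is 10 × 54 = 540.
Each contributed unit returns 7.800 to the group as a whole (0.7800 to each of 10 players), which exceeds 1, so the social optimum is full contribution: group total = 7.800 × 540 = 4212.00.
Efficiency loss = 4212.00 − 540 = 3672.00.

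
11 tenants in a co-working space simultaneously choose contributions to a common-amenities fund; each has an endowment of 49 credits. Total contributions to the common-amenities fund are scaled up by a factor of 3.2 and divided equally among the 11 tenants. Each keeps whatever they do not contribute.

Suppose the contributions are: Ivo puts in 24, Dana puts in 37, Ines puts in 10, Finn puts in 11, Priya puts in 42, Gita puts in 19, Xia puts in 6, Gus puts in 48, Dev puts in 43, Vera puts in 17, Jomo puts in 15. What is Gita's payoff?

109.13 credits

Total contributed: 24 + 37 + 10 + 11 + 42 + 19 + 6 + 48 + 43 + 17 + 15 = 272.
Each receives 3.2 × 272 / 11 = 79.13 from the common-amenities fund.
Gita keeps 49 − 19 = 30, so Gita's payoff is 30 + 79.13 = 109.13.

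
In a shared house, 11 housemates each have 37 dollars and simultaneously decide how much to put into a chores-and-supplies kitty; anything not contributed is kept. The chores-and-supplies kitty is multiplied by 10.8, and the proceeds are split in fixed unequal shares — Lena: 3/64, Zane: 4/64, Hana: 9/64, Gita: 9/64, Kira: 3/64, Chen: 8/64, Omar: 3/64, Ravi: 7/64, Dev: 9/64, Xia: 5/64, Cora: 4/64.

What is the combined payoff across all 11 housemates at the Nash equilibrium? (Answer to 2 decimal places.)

Player j's private return per contributed unit is 10.8 × (j's share). Contributing is weakly dominant for j when that share is at least 1/10.8 = 0.0926, and contributing 0 is dominant otherwise.
Hana, Gita, Chen, Ravi and Dev clear that bar, contributing 37 each; the remaining 6 contribute 0. Total contributed: 185.
The chores-and-supplies kitty pays out 10.8 × 185 = 1998.00 in total (split across the unequal shares, but the aggregate is all that matters for the group sum).
The 6 free-riders keep 37 each, adding 222. Group total = 222 + 1998.00 = 2220.00.

2220.00 dollars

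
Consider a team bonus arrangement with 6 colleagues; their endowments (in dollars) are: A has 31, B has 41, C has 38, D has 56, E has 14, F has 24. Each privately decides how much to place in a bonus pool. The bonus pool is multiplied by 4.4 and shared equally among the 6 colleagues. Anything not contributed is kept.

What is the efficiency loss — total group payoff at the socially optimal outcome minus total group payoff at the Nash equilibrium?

The private return per contributed unit is 4.4/6 = 0.7333 < 1 for every player regardless of endowment, so the Nash equilibrium is zero contribution and the group total is Σ E_j = 31 + 41 + 38 + 56 + 14 + 24 = 204.
Each contributed unit returns 4.400 to the group, so the social optimum is full contribution by everyone: group total = 4.400 × 204 = 897.60.
Efficiency loss = (4.400 − 1) × 204 = 693.60.

693.60 dollars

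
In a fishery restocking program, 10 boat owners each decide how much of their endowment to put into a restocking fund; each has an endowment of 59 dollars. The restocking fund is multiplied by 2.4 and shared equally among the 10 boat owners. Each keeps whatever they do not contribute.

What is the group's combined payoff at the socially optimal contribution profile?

Each contributed unit returns 2.400 to the group as a whole (0.2400 to each of 10 players), which exceeds 1, so the social optimum is full contribution: group total = 2.400 × 590 = 1416.00.

1416.00 dollars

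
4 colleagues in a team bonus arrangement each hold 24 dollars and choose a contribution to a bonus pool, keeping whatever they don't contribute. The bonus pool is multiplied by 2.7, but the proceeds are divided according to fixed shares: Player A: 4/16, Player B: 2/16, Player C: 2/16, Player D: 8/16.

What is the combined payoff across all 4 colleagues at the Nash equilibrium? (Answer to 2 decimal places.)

136.80 dollars

For player j, contributing a unit is worthwhile iff 2.7 × (j's share) ≥ 1, i.e. iff j's share is at least 0.3704.
Only Player D (8/16) clears that bar, contributing 24; the remaining 3 contribute 0. Total contributed: 24.
The bonus pool pays out 2.7 × 24 = 64.80 in total (split across the unequal shares, but the aggregate is all that matters for the group sum).
The 3 free-riders keep 24 each, adding 72. Group total = 72 + 64.80 = 136.80.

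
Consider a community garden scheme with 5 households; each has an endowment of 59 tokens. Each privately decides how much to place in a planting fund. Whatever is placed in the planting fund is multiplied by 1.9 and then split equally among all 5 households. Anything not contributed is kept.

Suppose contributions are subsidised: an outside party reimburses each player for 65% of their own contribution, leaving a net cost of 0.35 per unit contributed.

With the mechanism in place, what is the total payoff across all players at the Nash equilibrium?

752.25 tokens

Under the mechanism each unit contributed yields (1.9/5) / 0.35 = 1.0857 back to its contributor per unit of net cost, which exceeds 1, making full contribution the dominant choice for everyone.
At the Nash equilibrium everyone contributes 59. Group total payoff = 5 × (59 × 0.65 + 1.9 × 59) = 752.25.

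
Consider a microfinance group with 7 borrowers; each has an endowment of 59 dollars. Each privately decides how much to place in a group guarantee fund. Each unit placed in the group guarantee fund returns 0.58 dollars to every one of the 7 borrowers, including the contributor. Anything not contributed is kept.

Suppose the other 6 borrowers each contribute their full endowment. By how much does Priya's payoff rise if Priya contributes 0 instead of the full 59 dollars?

Switching from a contribution of 59 to 0 lets Priya keep an extra 59 dollars, but lowers the group guarantee fund by 59, which costs Priya their own share of that drop: 0.58 × 59 = 34.22.
Net gain = 59 − 34.22 = 24.78. The private return per contributed unit (0.58) is below 1, so free-riding is indeed the best response regardless of what the others do.

24.78 dollars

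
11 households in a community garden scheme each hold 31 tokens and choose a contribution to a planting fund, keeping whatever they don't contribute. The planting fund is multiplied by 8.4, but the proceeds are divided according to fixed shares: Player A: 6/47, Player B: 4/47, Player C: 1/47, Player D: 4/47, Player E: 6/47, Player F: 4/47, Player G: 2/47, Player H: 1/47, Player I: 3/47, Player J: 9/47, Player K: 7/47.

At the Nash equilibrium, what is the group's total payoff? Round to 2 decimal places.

For player j, contributing a unit is worthwhile iff 8.4 × (j's share) ≥ 1, i.e. iff j's share is at least 0.1190.
The shares above 0.1190 belong to Player A, Player E, Player J and Player K, contributing 31 each; the remaining 7 contribute 0. Total contributed: 124.
The planting fund pays out 8.4 × 124 = 1041.60 in total (split across the unequal shares, but the aggregate is all that matters for the group sum).
The 7 free-riders keep 31 each, adding 217. Group total = 217 + 1041.60 = 1258.60.

1258.60 tokens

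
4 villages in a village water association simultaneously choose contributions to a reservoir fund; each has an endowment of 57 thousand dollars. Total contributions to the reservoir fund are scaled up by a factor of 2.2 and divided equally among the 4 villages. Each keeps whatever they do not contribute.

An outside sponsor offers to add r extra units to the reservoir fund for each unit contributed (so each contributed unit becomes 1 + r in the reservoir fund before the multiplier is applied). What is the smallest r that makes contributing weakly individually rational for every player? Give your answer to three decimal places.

0.818

With matching at rate r, one contributed unit becomes (1 + r) in the reservoir fund and returns 2.2 × (1 + r) / 4 to the contributor.
Setting this equal to 1: 1 + r = 4/2.2 = 1.8182.
So the minimum matching rate is r = 1.8182 − 1 = 0.818.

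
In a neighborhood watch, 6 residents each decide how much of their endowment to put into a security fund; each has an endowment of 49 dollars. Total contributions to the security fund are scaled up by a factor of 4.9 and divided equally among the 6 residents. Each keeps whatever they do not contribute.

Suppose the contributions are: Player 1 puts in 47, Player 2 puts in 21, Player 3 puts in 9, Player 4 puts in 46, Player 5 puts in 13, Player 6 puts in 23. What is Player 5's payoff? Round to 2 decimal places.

Total contributed: 47 + 21 + 9 + 46 + 13 + 23 = 159.
Each receives 4.9 × 159 / 6 = 129.85 from the security fund.
Player 5 keeps 49 − 13 = 36, so Player 5's payoff is 36 + 129.85 = 165.85.

165.85 dollars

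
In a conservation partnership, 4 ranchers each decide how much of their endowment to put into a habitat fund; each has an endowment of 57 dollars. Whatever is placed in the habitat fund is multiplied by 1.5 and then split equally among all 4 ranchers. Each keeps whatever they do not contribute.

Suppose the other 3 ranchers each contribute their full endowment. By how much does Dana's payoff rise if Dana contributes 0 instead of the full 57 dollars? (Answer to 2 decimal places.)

35.63 dollars

Switching from a contribution of 57 to 0 lets Dana keep an extra 57 dollars, but lowers the habitat fund by 57, which costs Dana their own share of that drop: 1.5/4 × 57 = 21.37.
Net gain = 57 − 21.37 = 35.63. The private return per contributed unit (0.3750) is below 1, so free-riding is indeed the best response regardless of what the others do.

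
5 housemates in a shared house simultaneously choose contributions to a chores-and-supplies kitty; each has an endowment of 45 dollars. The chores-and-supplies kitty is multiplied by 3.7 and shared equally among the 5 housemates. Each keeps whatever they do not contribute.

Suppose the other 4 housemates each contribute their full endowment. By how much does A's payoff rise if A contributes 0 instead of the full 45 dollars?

11.70 dollars

Switching from a contribution of 45 to 0 lets A keep an extra 45 dollars, but lowers the chores-and-supplies kitty by 45, which costs A their own share of that drop: 3.7/5 × 45 = 33.30.
Net gain = 45 − 33.30 = 11.70. The private return per contributed unit (0.7400) is below 1, so free-riding is indeed the best response regardless of what the others do.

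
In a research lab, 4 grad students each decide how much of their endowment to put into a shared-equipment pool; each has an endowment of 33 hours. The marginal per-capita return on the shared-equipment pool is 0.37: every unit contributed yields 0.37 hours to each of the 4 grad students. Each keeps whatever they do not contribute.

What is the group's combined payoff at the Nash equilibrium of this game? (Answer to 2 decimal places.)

132.00 hours

The private return per contributed unit is 0.37 < 1, so contributing 0 is dominant for every player. At the Nash equilibrium everyone keeps their 33, and the group total is 4 × 33 = 132.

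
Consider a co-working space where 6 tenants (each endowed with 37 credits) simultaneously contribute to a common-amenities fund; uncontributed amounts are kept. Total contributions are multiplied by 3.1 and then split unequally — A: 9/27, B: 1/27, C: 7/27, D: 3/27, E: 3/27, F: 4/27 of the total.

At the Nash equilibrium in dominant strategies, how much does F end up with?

53.99 credits

A player with share s gets back 3.1·s per unit contributed, so full contribution is dominant for anyone with s > 1/3.1 = 0.3226 and zero contribution is dominant for anyone below.
A alone (share 9/27) is above the threshold, contributing 37; the remaining 5 contribute 0. Total contributed: 37.
F keeps 37 and receives 3.1 × 37 × 4/27 = 16.99 from the common-amenities fund, for a payoff of 53.99.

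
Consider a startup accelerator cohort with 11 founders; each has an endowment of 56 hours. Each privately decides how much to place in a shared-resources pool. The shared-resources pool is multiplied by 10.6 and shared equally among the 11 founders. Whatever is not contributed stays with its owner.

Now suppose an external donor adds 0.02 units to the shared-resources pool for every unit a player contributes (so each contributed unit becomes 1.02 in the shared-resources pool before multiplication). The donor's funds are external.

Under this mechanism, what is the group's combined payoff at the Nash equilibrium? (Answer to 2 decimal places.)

Even with the mechanism, each unit contributed returns only 10.6 × 1.02 / 11 = 0.9829 per unit of net cost, so contributing nothing is still dominant.
At the Nash equilibrium no one contributes; group total payoff = 11 × 56 = 616.

616.00 hours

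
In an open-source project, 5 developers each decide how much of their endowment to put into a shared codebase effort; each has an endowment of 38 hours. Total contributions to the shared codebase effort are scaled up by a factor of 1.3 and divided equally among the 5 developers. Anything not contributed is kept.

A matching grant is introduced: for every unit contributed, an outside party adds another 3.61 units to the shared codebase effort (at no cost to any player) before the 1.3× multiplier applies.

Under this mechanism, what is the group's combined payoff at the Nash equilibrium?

The effective private return per unit is now 1.3 × 4.61 / 5 = 1.1986 > 1, so every player's dominant strategy flips to full contribution.
At the Nash equilibrium everyone contributes 38. Group total payoff = 1.3 × 4.61 × 190 = 1138.67.

1138.67 hours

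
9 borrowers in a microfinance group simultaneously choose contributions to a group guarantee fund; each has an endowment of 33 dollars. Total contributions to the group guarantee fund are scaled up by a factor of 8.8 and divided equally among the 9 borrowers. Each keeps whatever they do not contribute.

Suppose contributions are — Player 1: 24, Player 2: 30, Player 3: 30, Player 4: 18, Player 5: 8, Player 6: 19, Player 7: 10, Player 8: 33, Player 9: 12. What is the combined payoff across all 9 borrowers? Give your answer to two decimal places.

Total contributed: 24 + 30 + 30 + 18 + 8 + 19 + 10 + 33 + 12 = 184; total kept: 9 × 33 − 184 = 113.
The group guarantee fund pays out 8.8 × 184 = 1619.20 in aggregate.
Group total = 113 + 1619.20 = 1732.20.

1732.20 dollars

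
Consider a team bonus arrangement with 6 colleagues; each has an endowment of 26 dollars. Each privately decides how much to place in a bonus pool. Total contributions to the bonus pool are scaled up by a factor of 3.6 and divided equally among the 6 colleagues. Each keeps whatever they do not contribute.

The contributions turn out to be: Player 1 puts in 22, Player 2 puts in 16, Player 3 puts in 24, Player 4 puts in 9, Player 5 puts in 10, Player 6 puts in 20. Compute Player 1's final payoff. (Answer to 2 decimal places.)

64.60 dollars

Total contributed: 22 + 16 + 24 + 9 + 10 + 20 = 101.
Each receives 3.6 × 101 / 6 = 60.60 from the bonus pool.
Player 1 keeps 26 − 22 = 4, so Player 1's payoff is 4 + 60.60 = 64.60.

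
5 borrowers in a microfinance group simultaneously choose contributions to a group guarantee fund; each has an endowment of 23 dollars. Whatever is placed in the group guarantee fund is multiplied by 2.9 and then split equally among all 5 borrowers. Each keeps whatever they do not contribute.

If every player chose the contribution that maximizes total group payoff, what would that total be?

333.50 dollars

Each contributed unit returns 2.900 to the group as a whole (0.5800 to each of 5 players), which exceeds 1, so the social optimum is full contribution: group total = 2.900 × 115 = 333.50.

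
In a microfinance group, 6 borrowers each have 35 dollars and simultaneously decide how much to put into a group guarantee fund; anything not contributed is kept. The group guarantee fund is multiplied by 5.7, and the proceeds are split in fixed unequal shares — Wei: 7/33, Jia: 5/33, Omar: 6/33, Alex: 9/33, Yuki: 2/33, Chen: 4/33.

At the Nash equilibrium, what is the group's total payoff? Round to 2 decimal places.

703.50 dollars

For player j, contributing a unit is worthwhile iff 5.7 × (j's share) ≥ 1, i.e. iff j's share is at least 0.1754.
Wei, Omar and Alex are above the threshold, contributing 35 each; the remaining 3 contribute 0. Total contributed: 105.
The group guarantee fund pays out 5.7 × 105 = 598.50 in total (split across the unequal shares, but the aggregate is all that matters for the group sum).
The 3 free-riders keep 35 each, adding 105. Group total = 105 + 598.50 = 703.50.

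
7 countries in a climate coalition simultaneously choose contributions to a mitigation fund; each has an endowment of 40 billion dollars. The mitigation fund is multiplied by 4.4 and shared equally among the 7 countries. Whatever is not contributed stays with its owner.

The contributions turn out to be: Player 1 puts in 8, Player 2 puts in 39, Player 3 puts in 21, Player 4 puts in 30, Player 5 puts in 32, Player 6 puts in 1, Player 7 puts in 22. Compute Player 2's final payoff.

Total contributed: 8 + 39 + 21 + 30 + 32 + 1 + 22 = 153.
Each receives 4.4 × 153 / 7 = 96.17 from the mitigation fund.
Player 2 keeps 40 − 39 = 1, so Player 2's payoff is 1 + 96.17 = 97.17.

97.17 billion dollars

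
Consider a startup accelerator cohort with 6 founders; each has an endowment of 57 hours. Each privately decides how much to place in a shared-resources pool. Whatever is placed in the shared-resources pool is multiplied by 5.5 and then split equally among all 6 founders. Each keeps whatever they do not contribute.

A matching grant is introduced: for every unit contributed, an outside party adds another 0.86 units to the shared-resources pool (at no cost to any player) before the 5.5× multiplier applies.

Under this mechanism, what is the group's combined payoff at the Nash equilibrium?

3498.66 hours

With the mechanism, a contributed unit returns 5.5 × 1.86 / 6 = 1.7050 per unit of net cost to the contributor — now above 1 — so contributing fully is weakly dominant for every player.
So the Nash equilibrium is full contribution by all 6; the group earns 5.5 × 1.86 × 342 = 3498.66.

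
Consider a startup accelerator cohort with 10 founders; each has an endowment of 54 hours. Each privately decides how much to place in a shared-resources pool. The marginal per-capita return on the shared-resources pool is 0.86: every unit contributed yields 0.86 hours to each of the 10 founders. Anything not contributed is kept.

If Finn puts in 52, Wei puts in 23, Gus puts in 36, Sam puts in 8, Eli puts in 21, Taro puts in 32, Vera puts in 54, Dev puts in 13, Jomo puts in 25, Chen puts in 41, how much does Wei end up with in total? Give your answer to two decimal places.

Total contributed: 52 + 23 + 36 + 8 + 21 + 32 + 54 + 13 + 25 + 41 = 305.
Each receives 0.86 × 305 = 262.30 from the shared-resources pool.
Wei keeps 54 − 23 = 31, so Wei's payoff is 31 + 262.30 = 293.30.

293.30 hours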